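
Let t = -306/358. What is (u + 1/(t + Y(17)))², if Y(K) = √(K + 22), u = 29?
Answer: 105538939707514/125295159675 + 380079922259*√39/250590319350 ≈ 851.79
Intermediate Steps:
Y(K) = √(22 + K)
t = -153/179 (t = -306*1/358 = -153/179 ≈ -0.85475)
(u + 1/(t + Y(17)))² = (29 + 1/(-153/179 + √(22 + 17)))² = (29 + 1/(-153/179 + √39))²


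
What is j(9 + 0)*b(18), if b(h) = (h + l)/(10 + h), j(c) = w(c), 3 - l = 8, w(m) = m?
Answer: 117/28 ≈ 4.1786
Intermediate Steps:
l = -5 (l = 3 - 1*8 = 3 - 8 = -5)
j(c) = c
b(h) = (-5 + h)/(10 + h) (b(h) = (h - 5)/(10 + h) = (-5 + h)/(10 + h))
j(9 + 0)*b(18) = (9 + 0)*((-5 + 18)/(10 + 18)) = 9*(13/28) = 117/28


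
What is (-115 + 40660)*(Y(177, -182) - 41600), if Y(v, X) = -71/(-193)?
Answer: -325524817305/193 ≈ -1.6867e+9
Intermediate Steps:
Y(v, X) = 71/193 (Y(v, X) = -71*(-1/193) = 71/193)
(-115 + 40660)*(Y(177, -182) - 41600) = (-115 + 40660)*(71/193 - 41600) = 40545*(-8028729/193) = -325524817305/193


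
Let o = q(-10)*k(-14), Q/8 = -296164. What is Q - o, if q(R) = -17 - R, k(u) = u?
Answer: -2369410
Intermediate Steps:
Q = -2369312 (Q = 8*(-296164) = -2369312)
o = 98 (o = (-17 - 1*(-10))*(-14) = (-17 + 10)*(-14) = -7*(-14) = 98)
Q - o = -2369312 - 1*98 = -2369312 - 98 = -2369410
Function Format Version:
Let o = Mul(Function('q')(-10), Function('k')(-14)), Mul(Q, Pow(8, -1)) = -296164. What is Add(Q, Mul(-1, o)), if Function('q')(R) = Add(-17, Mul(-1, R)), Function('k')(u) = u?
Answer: -2369410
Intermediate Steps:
Q = -2369312 (Q = Mul(8, -296164) = -2369312)
o = 98 (o = Mul(Add(-17, Mul(-1, -10)), -14) = Mul(Add(-17, 10), -14) = Mul(-7, -14) = 98)
Add(Q, Mul(-1, o)) = Add(-2369312, Mul(-1, 98)) = Add(-2369312, -98) = -2369410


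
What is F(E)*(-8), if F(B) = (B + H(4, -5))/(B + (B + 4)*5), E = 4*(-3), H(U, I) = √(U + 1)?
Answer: -24/13 + 2*√5/13 ≈ -1.5021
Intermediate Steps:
H(U, I) = √(1 + U)
E = -12
F(B) = (B + √5)/(20 + 6*B) (F(B) = (B + √(1 + 4))/(B + (B + 4)*5) = (B + √5)/(B + (4 + B)*5) = (B + √5)/(B + (20 + 5*B)) = (B + √5)/(20 + 6*B))
F(E)*(-8) = ((-12 + √5)/(2*(10 + 3*(-12))))*(-8) = ((-12 + √5)/(2*(10 - 36)))*(-8) = ((½)*(-12 + √5)/(-26))*(-8) = ((½)*(-1/26)*(-12 + √5))*(-8) = (3/13 - √5/52)*(-8) = -24/13 + 2*√5/13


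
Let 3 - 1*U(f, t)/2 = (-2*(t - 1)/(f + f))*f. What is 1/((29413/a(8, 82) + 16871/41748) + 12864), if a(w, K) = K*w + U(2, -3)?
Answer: 1516844/19581512747 ≈ 7.7463e-5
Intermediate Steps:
U(f, t) = 4 + 2*t (U(f, t) = 6 - 2*(-2*(t - 1)/(f + f))*f = 6 - 2*(-2*(-1 + t)/(2*f))*f = 6 - 2*(-2*(-1 + t)*1/(2*f))*f = 6 - 2*(-(-1 + t)/f)*f = 6 - 2*(1 - t) = 6 + (-2 + 2*t) = 4 + 2*t)
a(w, K) = -2 + K*w (a(w, K) = K*w + (4 + 2*(-3)) = K*w + (4 - 6) = K*w - 2 = -2 + K*w)
1/((29413/a(8, 82) + 16871/41748) + 12864) = 1/((29413/(-2 + 82*8) + 16871/41748) + 12864) = 1/((29413/(-2 + 656) + 16871*(1/41748)) + 12864) = 1/((29413/654 + 16871/41748) + 12864) = 1/(68831531/1516844 + 12864) = 1/(19581512747/1516844) = 1516844/19581512747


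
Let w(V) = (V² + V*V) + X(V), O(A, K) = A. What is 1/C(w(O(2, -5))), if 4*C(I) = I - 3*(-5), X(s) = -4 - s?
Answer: 4/17 ≈ 0.23529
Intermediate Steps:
w(V) = -4 - V + 2*V² (w(V) = (V² + V*V) + (-4 - V) = (V² + V²) + (-4 - V) = 2*V² + (-4 - V) = -4 - V + 2*V²)
C(I) = 15/4 + I/4 (C(I) = (I - 3*(-5))/4 = (I + 15)/4 = (15 + I)/4 = 15/4 + I/4)
1/C(w(O(2, -5))) = 1/(15/4 + (-4 - 1*2 + 2*2²)/4) = 1/(15/4 + (-4 - 2 + 2*4)/4) = 1/(15/4 + (-4 - 2 + 8)/4) = 1/(15/4 + (¼)*2) = 1/(15/4 + ½) = 1/(17/4) = 4/17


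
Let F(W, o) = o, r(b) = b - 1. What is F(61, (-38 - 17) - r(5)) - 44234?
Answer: -44293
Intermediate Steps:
r(b) = -1 + b
F(61, (-38 - 17) - r(5)) - 44234 = ((-38 - 17) - (-1 + 5)) - 44234 = (-55 - 1*4) - 44234 = (-55 - 4) - 44234 = -59 - 44234 = -44293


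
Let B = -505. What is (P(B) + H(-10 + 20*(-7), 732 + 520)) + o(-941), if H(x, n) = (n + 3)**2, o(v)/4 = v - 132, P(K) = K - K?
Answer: 1570733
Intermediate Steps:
P(K) = 0
o(v) = -528 + 4*v (o(v) = 4*(v - 132) = 4*(-132 + v) = -528 + 4*v)
H(x, n) = (3 + n)**2
(P(B) + H(-10 + 20*(-7), 732 + 520)) + o(-941) = (0 + (3 + (732 + 520))**2) + (-528 + 4*(-941)) = (0 + (3 + 1252)**2) + (-528 - 3764) = (0 + 1255**2) - 4292 = (0 + 1575025) - 4292 = 1575025 - 4292 = 1570733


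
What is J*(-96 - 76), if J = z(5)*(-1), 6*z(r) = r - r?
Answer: 0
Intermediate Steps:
z(r) = 0 (z(r) = (r - r)/6 = (⅙)*0 = 0)
J = 0 (J = 0*(-1) = 0)
J*(-96 - 76) = 0*(-96 - 76) = 0*(-172) = 0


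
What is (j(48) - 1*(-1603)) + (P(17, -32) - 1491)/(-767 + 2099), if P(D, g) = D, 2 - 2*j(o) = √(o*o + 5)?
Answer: 1067527/666 - √2309/2 ≈ 1578.9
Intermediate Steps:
j(o) = 1 - √(5 + o²)/2 (j(o) = 1 - √(o*o + 5)/2 = 1 - √(o² + 5)/2 = 1 - √(5 + o²)/2)
(j(48) - 1*(-1603)) + (P(17, -32) - 1491)/(-767 + 2099) = ((1 - √(5 + 48²)/2) - 1*(-1603)) + (17 - 1491)/(-767 + 2099) = ((1 - √(5 + 2304)/2) + 1603) - 1474/1332 = ((1 - √2309/2) + 1603) - 1474*1/1332 = (1604 - √2309/2) - 737/666 = 1067527/666 - √2309/2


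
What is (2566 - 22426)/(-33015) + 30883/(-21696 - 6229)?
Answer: -31000783/61462925 ≈ -0.50438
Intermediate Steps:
(2566 - 22426)/(-33015) + 30883/(-21696 - 6229) = -19860*(-1/33015) + 30883/(-27925) = 1324/2201 + 30883*(-1/27925) = 1324/2201 - 30883/27925 = -31000783/61462925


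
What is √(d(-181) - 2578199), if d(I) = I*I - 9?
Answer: I*√2545447 ≈ 1595.4*I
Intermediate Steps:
d(I) = -9 + I² (d(I) = I² - 9 = -9 + I²)
√(d(-181) - 2578199) = √((-9 + (-181)²) - 2578199) = √((-9 + 32761) - 2578199) = √(32752 - 2578199) = √(-2545447) = I*√2545447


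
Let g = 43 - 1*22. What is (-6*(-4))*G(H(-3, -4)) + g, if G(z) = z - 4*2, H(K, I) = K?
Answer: -243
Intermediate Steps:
g = 21 (g = 43 - 22 = 21)
G(z) = -8 + z (G(z) = z - 8 = -8 + z)
(-6*(-4))*G(H(-3, -4)) + g = (-6*(-4))*(-8 - 3) + 21 = 24*(-11) + 21 = -264 + 21 = -243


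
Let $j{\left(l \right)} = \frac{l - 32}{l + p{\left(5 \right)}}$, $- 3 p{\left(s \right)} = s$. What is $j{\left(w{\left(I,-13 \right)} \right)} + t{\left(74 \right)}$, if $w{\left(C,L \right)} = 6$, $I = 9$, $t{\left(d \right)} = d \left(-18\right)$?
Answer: $-1338$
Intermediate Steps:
$t{\left(d \right)} = - 18 d$
$p{\left(s \right)} = - \frac{s}{3}$
$j{\left(l \right)} = \frac{-32 + l}{- \frac{5}{3} + l}$ ($j{\left(l \right)} = \frac{l - 32}{l - \frac{5}{3}} = \frac{-32 + l}{l - \frac{5}{3}} = \frac{-32 + l}{- \frac{5}{3} + l}$)
$j{\left(w{\left(I,-13 \right)} \right)} + t{\left(74 \right)} = \frac{3 \left(-32 + 6\right)}{-5 + 3 \cdot 6} - 1332 = 3 \frac{1}{-5 + 18} \left(-26\right) - 1332 = 3 \cdot \frac{1}{13} \left(-26\right) - 1332 = -6 - 1332 = -1338$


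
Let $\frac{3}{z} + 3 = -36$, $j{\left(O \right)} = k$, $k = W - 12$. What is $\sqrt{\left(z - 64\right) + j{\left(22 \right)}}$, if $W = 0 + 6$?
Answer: $\frac{i \sqrt{11843}}{13} \approx 8.3712 i$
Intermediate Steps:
$W = 6$
$k = -6$ ($k = 6 - 12 = -6$)
$j{\left(O \right)} = -6$
$z = - \frac{1}{13}$ ($z = \frac{3}{-3 - 36} = \frac{3}{-39} = 3 \left(- \frac{1}{39}\right) = - \frac{1}{13} \approx -0.076923$)
$\sqrt{\left(z - 64\right) + j{\left(22 \right)}} = \sqrt{\left(- \frac{1}{13} - 64\right) - 6} = \sqrt{- \frac{833}{13} - 6} = \sqrt{- \frac{911}{13}} = \frac{i \sqrt{11843}}{13}$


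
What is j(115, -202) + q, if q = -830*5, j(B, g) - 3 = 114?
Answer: -4033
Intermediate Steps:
j(B, g) = 117 (j(B, g) = 3 + 114 = 117)
q = -4150
j(115, -202) + q = 117 - 4150 = -4033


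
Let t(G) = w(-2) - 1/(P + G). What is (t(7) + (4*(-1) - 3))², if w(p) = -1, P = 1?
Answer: 4225/64 ≈ 66.016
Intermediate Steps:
t(G) = -1 - 1/(1 + G)
(t(7) + (4*(-1) - 3))² = ((-2 - 1*7)/(1 + 7) + (4*(-1) - 3))² = ((-2 - 7)/8 + (-4 - 3))² = ((⅛)*(-9) - 7)² = (-9/8 - 7)² = (-65/8)² = 4225/64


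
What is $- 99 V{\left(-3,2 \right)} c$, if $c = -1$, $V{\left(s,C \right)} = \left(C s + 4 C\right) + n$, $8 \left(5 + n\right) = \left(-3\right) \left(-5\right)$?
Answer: $- \frac{891}{8} \approx -111.38$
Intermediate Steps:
$n = - \frac{25}{8}$ ($n = -5 + \frac{\left(-3\right) \left(-5\right)}{8} = -5 + \frac{1}{8} \cdot 15 = -5 + \frac{15}{8} = - \frac{25}{8} \approx -3.125$)
$V{\left(s,C \right)} = - \frac{25}{8} + 4 C + C s$ ($V{\left(s,C \right)} = \left(C s + 4 C\right) - \frac{25}{8} = \left(4 C + C s\right) - \frac{25}{8} = - \frac{25}{8} + 4 C + C s$)
$- 99 V{\left(-3,2 \right)} c = - 99 \left(- \frac{25}{8} + 4 \cdot 2 + 2 \left(-3\right)\right) \left(-1\right) = - 99 \left(- \frac{25}{8} + 8 - 6\right) \left(-1\right) = \left(-99\right) \left(- \frac{9}{8}\right) \left(-1\right) = \frac{891}{8} \left(-1\right) = - \frac{891}{8}$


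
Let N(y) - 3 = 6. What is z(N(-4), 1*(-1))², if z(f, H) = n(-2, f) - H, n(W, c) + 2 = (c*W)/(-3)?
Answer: 25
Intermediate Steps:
n(W, c) = -2 - W*c/3 (n(W, c) = -2 + (c*W)/(-3) = -2 + (W*c)*(-⅓) = -2 - W*c/3)
N(y) = 9 (N(y) = 3 + 6 = 9)
z(f, H) = -2 - H + 2*f/3 (z(f, H) = (-2 - ⅓*(-2)*f) - H = (-2 + 2*f/3) - H = -2 - H + 2*f/3)
z(N(-4), 1*(-1))² = (-2 - (-1) + (⅔)*9)² = (-2 - 1*(-1) + 6)² = (-2 + 1 + 6)² = 5² = 25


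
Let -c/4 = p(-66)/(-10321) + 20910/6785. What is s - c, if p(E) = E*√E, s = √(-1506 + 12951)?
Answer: 16728/1357 + √11445 + 264*I*√66/10321 ≈ 119.31 + 0.2078*I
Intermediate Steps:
s = √11445 ≈ 106.98
p(E) = E^(3/2)
c = -16728/1357 - 264*I*√66/10321 (c = -4*((-66)^(3/2)/(-10321) + 20910/6785) = -4*(-66*I*√66*(-1/10321) + 20910*(1/6785)) = -4*(66*I*√66/10321 + 4182/1357) = -4*(4182/1357 + 66*I*√66/10321) = -16728/1357 - 264*I*√66/10321 ≈ -12.327 - 0.2078*I)
s - c = √11445 - (-16728/1357 - 264*I*√66/10321) = √11445 + (16728/1357 + 264*I*√66/10321) = 16728/1357 + √11445 + 264*I*√66/10321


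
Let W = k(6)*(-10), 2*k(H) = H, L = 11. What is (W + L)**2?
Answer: 361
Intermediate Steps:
k(H) = H/2
W = -30 (W = ((1/2)*6)*(-10) = 3*(-10) = -30)
(W + L)**2 = (-30 + 11)**2 = (-19)**2 = 361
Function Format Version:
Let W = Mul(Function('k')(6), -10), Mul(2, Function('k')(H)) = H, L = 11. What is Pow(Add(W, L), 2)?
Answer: 361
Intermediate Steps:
Function('k')(H) = Mul(Rational(1, 2), H)
W = -30 (W = Mul(Mul(Rational(1, 2), 6), -10) = Mul(3, -10) = -30)
Pow(Add(W, L), 2) = Pow(Add(-30, 11), 2) = Pow(-19, 2) = 361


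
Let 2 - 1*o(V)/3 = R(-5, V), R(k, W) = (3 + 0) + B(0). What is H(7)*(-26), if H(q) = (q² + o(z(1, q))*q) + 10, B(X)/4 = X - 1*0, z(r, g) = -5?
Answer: -988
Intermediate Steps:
B(X) = 4*X (B(X) = 4*(X - 1*0) = 4*(X + 0) = 4*X)
R(k, W) = 3 (R(k, W) = (3 + 0) + 4*0 = 3 + 0 = 3)
o(V) = -3 (o(V) = 6 - 3*3 = 6 - 9 = -3)
H(q) = 10 + q² - 3*q (H(q) = (q² - 3*q) + 10 = 10 + q² - 3*q)
H(7)*(-26) = (10 + 7² - 3*7)*(-26) = (10 + 49 - 21)*(-26) = 38*(-26) = -988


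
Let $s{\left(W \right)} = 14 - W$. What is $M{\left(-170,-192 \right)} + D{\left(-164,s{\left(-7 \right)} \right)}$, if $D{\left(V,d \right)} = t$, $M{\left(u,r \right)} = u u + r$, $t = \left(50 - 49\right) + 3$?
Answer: $28712$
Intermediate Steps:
$t = 4$ ($t = 1 + 3 = 4$)
$M{\left(u,r \right)} = r + u^{2}$ ($M{\left(u,r \right)} = u^{2} + r = r + u^{2}$)
$D{\left(V,d \right)} = 4$
$M{\left(-170,-192 \right)} + D{\left(-164,s{\left(-7 \right)} \right)} = \left(-192 + \left(-170\right)^{2}\right) + 4 = \left(-192 + 28900\right) + 4 = 28708 + 4 = 28712$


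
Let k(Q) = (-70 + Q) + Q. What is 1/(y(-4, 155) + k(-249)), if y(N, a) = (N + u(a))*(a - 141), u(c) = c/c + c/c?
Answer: -1/596 ≈ -0.0016779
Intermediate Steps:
u(c) = 2 (u(c) = 1 + 1 = 2)
y(N, a) = (-141 + a)*(2 + N) (y(N, a) = (N + 2)*(a - 141) = (2 + N)*(-141 + a) = (-141 + a)*(2 + N))
k(Q) = -70 + 2*Q
1/(y(-4, 155) + k(-249)) = 1/((-282 - 141*(-4) + 2*155 - 4*155) + (-70 + 2*(-249))) = 1/((-282 + 564 + 310 - 620) + (-70 - 498)) = 1/(-28 - 568) = 1/(-596) = -1/596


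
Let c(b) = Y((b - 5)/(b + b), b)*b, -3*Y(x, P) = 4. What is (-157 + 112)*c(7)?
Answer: 420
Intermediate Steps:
Y(x, P) = -4/3 (Y(x, P) = -⅓*4 = -4/3)
c(b) = -4*b/3
(-157 + 112)*c(7) = (-157 + 112)*(-4/3*7) = -45*(-28/3) = 420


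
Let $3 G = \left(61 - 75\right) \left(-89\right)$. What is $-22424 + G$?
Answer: $- \frac{66026}{3} \approx -22009.0$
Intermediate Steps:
$G = \frac{1246}{3}$ ($G = \frac{\left(61 - 75\right) \left(-89\right)}{3} = \frac{\left(-14\right) \left(-89\right)}{3} = \frac{1}{3} \cdot 1246 = \frac{1246}{3} \approx 415.33$)
$-22424 + G = -22424 + \frac{1246}{3} = - \frac{66026}{3}$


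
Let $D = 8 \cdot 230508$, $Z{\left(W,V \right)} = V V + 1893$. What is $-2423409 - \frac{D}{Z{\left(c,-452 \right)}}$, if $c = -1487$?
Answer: $- \frac{499701509637}{206197} \approx -2.4234 \cdot 10^{6}$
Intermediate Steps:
$Z{\left(W,V \right)} = 1893 + V^{2}$ ($Z{\left(W,V \right)} = V^{2} + 1893 = 1893 + V^{2}$)
$D = 1844064$
$-2423409 - \frac{D}{Z{\left(c,-452 \right)}} = -2423409 - \frac{1844064}{1893 + \left(-452\right)^{2}} = -2423409 - \frac{1844064}{1893 + 204304} = -2423409 - \frac{1844064}{206197} = - \frac{499701509637}{206197}$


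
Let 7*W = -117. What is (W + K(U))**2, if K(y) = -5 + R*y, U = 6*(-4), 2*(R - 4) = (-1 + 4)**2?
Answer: 2496400/49 ≈ 50947.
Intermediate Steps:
W = -117/7 (W = (1/7)*(-117) = -117/7 ≈ -16.714)
R = 17/2 (R = 4 + (-1 + 4)**2/2 = 4 + (1/2)*3**2 = 4 + (1/2)*9 = 4 + 9/2 = 17/2 ≈ 8.5000)
U = -24
K(y) = -5 + 17*y/2
(W + K(U))**2 = (-117/7 + (-5 + (17/2)*(-24)))**2 = (-117/7 + (-5 - 204))**2 = (-117/7 - 209)**2 = (-1580/7)**2 = 2496400/49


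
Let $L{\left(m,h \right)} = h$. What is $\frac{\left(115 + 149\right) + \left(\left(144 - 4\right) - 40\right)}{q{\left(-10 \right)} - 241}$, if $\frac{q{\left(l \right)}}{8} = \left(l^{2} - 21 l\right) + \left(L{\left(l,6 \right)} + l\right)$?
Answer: $\frac{364}{2207} \approx 0.16493$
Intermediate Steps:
$q{\left(l \right)} = 48 - 160 l + 8 l^{2}$ ($q{\left(l \right)} = 8 \left(\left(l^{2} - 21 l\right) + \left(6 + l\right)\right) = 8 \left(6 + l^{2} - 20 l\right) = 48 - 160 l + 8 l^{2}$)
$\frac{\left(115 + 149\right) + \left(\left(144 - 4\right) - 40\right)}{q{\left(-10 \right)} - 241} = \frac{\left(115 + 149\right) + \left(\left(144 - 4\right) - 40\right)}{\left(48 - -1600 + 8 \left(-10\right)^{2}\right) - 241} = \frac{264 + \left(140 - 40\right)}{\left(48 + 1600 + 8 \cdot 100\right) - 241} = \frac{264 + 100}{\left(48 + 1600 + 800\right) - 241} = \frac{364}{2448 - 241} = \frac{364}{2207}$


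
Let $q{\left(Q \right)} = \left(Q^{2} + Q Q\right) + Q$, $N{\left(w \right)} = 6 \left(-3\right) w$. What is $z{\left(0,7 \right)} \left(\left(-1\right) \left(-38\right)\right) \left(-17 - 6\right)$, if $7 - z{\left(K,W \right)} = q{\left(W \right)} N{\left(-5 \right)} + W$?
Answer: $8259300$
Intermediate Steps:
$N{\left(w \right)} = - 18 w$
$q{\left(Q \right)} = Q + 2 Q^{2}$ ($q{\left(Q \right)} = \left(Q^{2} + Q^{2}\right) + Q = 2 Q^{2} + Q = Q + 2 Q^{2}$)
$z{\left(K,W \right)} = 7 - W - 90 W \left(1 + 2 W\right)$ ($z{\left(K,W \right)} = 7 - \left(W \left(1 + 2 W\right) \left(\left(-18\right) \left(-5\right)\right) + W\right) = 7 - \left(W \left(1 + 2 W\right) 90 + W\right) = 7 - \left(90 W \left(1 + 2 W\right) + W\right) = 7 - \left(W + 90 W \left(1 + 2 W\right)\right) = 7 - W - 90 W \left(1 + 2 W\right)$)
$z{\left(0,7 \right)} \left(\left(-1\right) \left(-38\right)\right) \left(-17 - 6\right) = \left(7 - 180 \cdot 7^{2} - 637\right) \left(\left(-1\right) \left(-38\right)\right) \left(-17 - 6\right) = \left(7 - 8820 - 637\right) 38 \left(-23\right) = \left(-9450\right) 38 \left(-23\right) = \left(-359100\right) \left(-23\right) = 8259300$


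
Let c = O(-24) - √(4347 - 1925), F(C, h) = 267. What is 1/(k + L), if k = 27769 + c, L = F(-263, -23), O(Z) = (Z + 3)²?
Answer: 28477/810937107 + √2422/810937107 ≈ 3.5177e-5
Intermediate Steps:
O(Z) = (3 + Z)²
L = 267
c = 441 - √2422 (c = (3 - 24)² - √(4347 - 1925) = (-21)² - √2422 = 441 - √2422 ≈ 391.79)
k = 28210 - √2422 (k = 27769 + (441 - √2422) = 28210 - √2422 ≈ 28161.)
1/(k + L) = 1/((28210 - √2422) + 267) = 1/(28477 - √2422)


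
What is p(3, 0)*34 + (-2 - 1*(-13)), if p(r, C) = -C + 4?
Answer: 147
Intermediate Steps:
p(r, C) = 4 - C
p(3, 0)*34 + (-2 - 1*(-13)) = (4 - 1*0)*34 + (-2 - 1*(-13)) = (4 + 0)*34 + (-2 + 13) = 4*34 + 11 = 136 + 11 = 147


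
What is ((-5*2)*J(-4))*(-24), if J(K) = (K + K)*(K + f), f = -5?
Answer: 17280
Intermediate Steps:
J(K) = 2*K*(-5 + K) (J(K) = (K + K)*(K - 5) = (2*K)*(-5 + K) = 2*K*(-5 + K))
((-5*2)*J(-4))*(-24) = ((-5*2)*(2*(-4)*(-5 - 4)))*(-24) = -20*(-4)*(-9)*(-24) = -10*72*(-24) = -720*(-24) = 17280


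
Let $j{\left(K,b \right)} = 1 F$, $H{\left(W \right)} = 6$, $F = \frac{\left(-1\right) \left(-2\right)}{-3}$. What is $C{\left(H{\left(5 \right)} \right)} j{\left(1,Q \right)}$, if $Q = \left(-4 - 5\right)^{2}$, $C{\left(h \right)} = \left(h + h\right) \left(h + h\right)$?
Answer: $-96$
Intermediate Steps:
$F = - \frac{2}{3}$ ($F = 2 \left(- \frac{1}{3}\right) = - \frac{2}{3} \approx -0.66667$)
$C{\left(h \right)} = 4 h^{2}$ ($C{\left(h \right)} = 2 h 2 h = 4 h^{2}$)
$Q = 81$ ($Q = \left(-9\right)^{2} = 81$)
$j{\left(K,b \right)} = - \frac{2}{3}$ ($j{\left(K,b \right)} = 1 \left(- \frac{2}{3}\right) = - \frac{2}{3}$)
$C{\left(H{\left(5 \right)} \right)} j{\left(1,Q \right)} = 4 \cdot 6^{2} \left(- \frac{2}{3}\right) = 4 \cdot 36 \left(- \frac{2}{3}\right) = 144 \left(- \frac{2}{3}\right) = -96$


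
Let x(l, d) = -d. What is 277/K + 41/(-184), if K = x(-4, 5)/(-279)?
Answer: 14219867/920 ≈ 15456.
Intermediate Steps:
K = 5/279 (K = -1*5/(-279) = -5*(-1/279) = 5/279 ≈ 0.017921)
277/K + 41/(-184) = 277/(5/279) + 41/(-184) = 277*(279/5) + 41*(-1/184) = 77283/5 - 41/184 = 14219867/920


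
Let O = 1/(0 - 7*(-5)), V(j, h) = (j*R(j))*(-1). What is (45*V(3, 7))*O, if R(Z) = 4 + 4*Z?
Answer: -432/7 ≈ -61.714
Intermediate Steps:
V(j, h) = -j*(4 + 4*j) (V(j, h) = (j*(4 + 4*j))*(-1) = -j*(4 + 4*j))
O = 1/35 (O = 1/(0 + 35) = 1/35 ≈ 0.028571)
(45*V(3, 7))*O = (45*(-4*3*(1 + 3)))*(1/35) = (45*(-4*3*4))*(1/35) = (45*(-48))*(1/35) = -2160*1/35 = -432/7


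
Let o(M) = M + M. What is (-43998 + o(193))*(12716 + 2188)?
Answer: -649993248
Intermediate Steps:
o(M) = 2*M
(-43998 + o(193))*(12716 + 2188) = (-43998 + 2*193)*(12716 + 2188) = (-43998 + 386)*14904 = -43612*14904 = -649993248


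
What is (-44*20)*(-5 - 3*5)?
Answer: 17600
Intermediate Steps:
(-44*20)*(-5 - 3*5) = -880*(-5 - 15) = -880*(-20) = 17600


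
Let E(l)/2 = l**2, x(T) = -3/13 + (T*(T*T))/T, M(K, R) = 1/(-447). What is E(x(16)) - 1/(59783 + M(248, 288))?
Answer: 590878933674457/4516187000 ≈ 1.3084e+5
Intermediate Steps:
M(K, R) = -1/447
x(T) = -3/13 + T**2 (x(T) = -3*1/13 + (T*T**2)/T = -3/13 + T**3/T = -3/13 + T**2)
E(l) = 2*l**2
E(x(16)) - 1/(59783 + M(248, 288)) = 2*(-3/13 + 16**2)**2 - 1/(59783 - 1/447) = 2*(-3/13 + 256)**2 - 1/26723000/447 = 2*(3325/13)**2 - 1*447/26723000 = 2*(11055625/169) - 447/26723000 = 22111250/169 - 447/26723000 = 590878933674457/4516187000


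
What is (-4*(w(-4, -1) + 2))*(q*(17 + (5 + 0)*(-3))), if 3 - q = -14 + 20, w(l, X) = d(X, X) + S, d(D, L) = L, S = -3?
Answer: -48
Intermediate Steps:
w(l, X) = -3 + X (w(l, X) = X - 3 = -3 + X)
q = -3 (q = 3 - (-14 + 20) = 3 - 1*6 = 3 - 6 = -3)
(-4*(w(-4, -1) + 2))*(q*(17 + (5 + 0)*(-3))) = (-4*((-3 - 1) + 2))*(-3*(17 + (5 + 0)*(-3))) = (-4*(-4 + 2))*(-3*(17 + 5*(-3))) = (-4*(-2))*(-3*(17 - 15)) = 8*(-3*2) = 8*(-6) = -48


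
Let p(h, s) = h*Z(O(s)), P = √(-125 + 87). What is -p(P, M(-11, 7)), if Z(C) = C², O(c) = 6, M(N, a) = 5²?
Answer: -36*I*√38 ≈ -221.92*I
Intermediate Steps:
M(N, a) = 25
P = I*√38 (P = √(-38) = I*√38 ≈ 6.1644*I)
p(h, s) = 36*h (p(h, s) = h*6² = h*36 = 36*h)
-p(P, M(-11, 7)) = -36*I*√38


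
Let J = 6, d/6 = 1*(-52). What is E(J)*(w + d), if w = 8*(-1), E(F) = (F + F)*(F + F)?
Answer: -46080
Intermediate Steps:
d = -312 (d = 6*(1*(-52)) = 6*(-52) = -312)
E(F) = 4*F² (E(F) = (2*F)*(2*F) = 4*F²)
w = -8
E(J)*(w + d) = (4*6²)*(-8 - 312) = (4*36)*(-320) = 144*(-320) = -46080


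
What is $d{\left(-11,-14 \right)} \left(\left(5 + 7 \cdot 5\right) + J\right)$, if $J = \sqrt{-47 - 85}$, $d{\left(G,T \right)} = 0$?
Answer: $0$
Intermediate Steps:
$J = 2 i \sqrt{33}$ ($J = \sqrt{-132} = 2 i \sqrt{33} \approx 11.489 i$)
$d{\left(-11,-14 \right)} \left(\left(5 + 7 \cdot 5\right) + J\right) = 0 \left(\left(5 + 7 \cdot 5\right) + 2 i \sqrt{33}\right) = 0 \left(\left(5 + 35\right) + 2 i \sqrt{33}\right) = 0 \left(40 + 2 i \sqrt{33}\right) = 0$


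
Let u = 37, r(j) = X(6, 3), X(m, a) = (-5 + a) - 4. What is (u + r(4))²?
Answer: 961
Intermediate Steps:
X(m, a) = -9 + a
r(j) = -6 (r(j) = -9 + 3 = -6)
(u + r(4))² = (37 - 6)² = 31² = 961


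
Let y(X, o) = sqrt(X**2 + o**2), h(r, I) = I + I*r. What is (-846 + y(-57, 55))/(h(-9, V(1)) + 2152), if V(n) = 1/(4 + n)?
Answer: -705/1792 + 5*sqrt(6274)/10752 ≈ -0.35658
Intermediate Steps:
(-846 + y(-57, 55))/(h(-9, V(1)) + 2152) = (-846 + sqrt((-57)**2 + 55**2))/((1 - 9)/(4 + 1) + 2152) = (-846 + sqrt(3249 + 3025))/(-8/5 + 2152) = (-846 + sqrt(6274))/((1/5)*(-8) + 2152) = (-846 + sqrt(6274))/(-8/5 + 2152) = (-846 + sqrt(6274))/(10752/5) = (-846 + sqrt(6274))*(5/10752) = -705/1792 + 5*sqrt(6274)/10752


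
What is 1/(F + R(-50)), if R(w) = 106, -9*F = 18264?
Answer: -3/5770 ≈ -0.00051993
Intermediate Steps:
F = -6088/3 (F = -1/9*18264 = -6088/3 ≈ -2029.3)
1/(F + R(-50)) = 1/(-6088/3 + 106) = 1/(-5770/3) = -3/5770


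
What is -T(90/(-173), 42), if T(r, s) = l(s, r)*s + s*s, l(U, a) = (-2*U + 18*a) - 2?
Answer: 387744/173 ≈ 2241.3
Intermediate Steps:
l(U, a) = -2 - 2*U + 18*a
T(r, s) = s**2 + s*(-2 - 2*s + 18*r) (T(r, s) = (-2 - 2*s + 18*r)*s + s*s = s*(-2 - 2*s + 18*r) + s**2 = s**2 + s*(-2 - 2*s + 18*r))
-T(90/(-173), 42) = -42*(-2 - 1*42 + 18*(90/(-173))) = -42*(-2 - 42 + 18*(90*(-1/173))) = -42*(-2 - 42 + 18*(-90/173)) = -42*(-2 - 42 - 1620/173) = -42*(-9232)/173 = -1*(-387744/173) = 387744/173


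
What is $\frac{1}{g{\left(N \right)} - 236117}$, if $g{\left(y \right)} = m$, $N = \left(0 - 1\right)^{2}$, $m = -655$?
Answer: $- \frac{1}{236772} \approx -4.2235 \cdot 10^{-6}$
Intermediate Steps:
$N = 1$ ($N = \left(-1\right)^{2} = 1$)
$g{\left(y \right)} = -655$
$\frac{1}{g{\left(N \right)} - 236117} = \frac{1}{-655 - 236117} = \frac{1}{-236772} = - \frac{1}{236772}$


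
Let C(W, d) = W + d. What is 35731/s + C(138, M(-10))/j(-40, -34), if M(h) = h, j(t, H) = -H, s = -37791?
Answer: 106541/37791 ≈ 2.8192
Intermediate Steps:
35731/s + C(138, M(-10))/j(-40, -34) = 35731/(-37791) + (138 - 10)/((-1*(-34))) = 35731*(-1/37791) + 128/34 = -35731/37791 + 128*(1/34) = -35731/37791 + 64/17 = 106541/37791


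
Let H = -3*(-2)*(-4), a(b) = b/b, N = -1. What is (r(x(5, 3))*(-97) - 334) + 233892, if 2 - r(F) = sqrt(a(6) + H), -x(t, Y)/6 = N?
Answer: 233364 + 97*I*sqrt(23) ≈ 2.3336e+5 + 465.2*I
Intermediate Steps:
x(t, Y) = 6 (x(t, Y) = -6*(-1) = 6)
a(b) = 1
H = -24 (H = 6*(-4) = -24)
r(F) = 2 - I*sqrt(23) (r(F) = 2 - sqrt(1 - 24) = 2 - sqrt(-23) = 2 - I*sqrt(23))
(r(x(5, 3))*(-97) - 334) + 233892 = ((2 - I*sqrt(23))*(-97) - 334) + 233892 = ((-194 + 97*I*sqrt(23)) - 334) + 233892 = (-528 + 97*I*sqrt(23)) + 233892 = 233364 + 97*I*sqrt(23)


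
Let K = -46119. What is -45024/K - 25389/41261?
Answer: 7385161/20461463 ≈ 0.36093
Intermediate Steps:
-45024/K - 25389/41261 = -45024/(-46119) - 25389/41261 = -45024*(-1/46119) - 25389*1/41261 = 15008/15373 - 819/1331 = 7385161/20461463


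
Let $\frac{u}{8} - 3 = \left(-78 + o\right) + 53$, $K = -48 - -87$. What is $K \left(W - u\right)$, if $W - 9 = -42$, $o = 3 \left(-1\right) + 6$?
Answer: $4641$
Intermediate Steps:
$o = 3$ ($o = -3 + 6 = 3$)
$K = 39$ ($K = -48 + 87 = 39$)
$W = -33$ ($W = 9 - 42 = -33$)
$u = -152$ ($u = 24 + 8 \left(\left(-78 + 3\right) + 53\right) = 24 + 8 \left(-75 + 53\right) = 24 + 8 \left(-22\right) = 24 - 176 = -152$)
$K \left(W - u\right) = 39 \left(-33 - -152\right) = 39 \left(-33 + 152\right) = 39 \cdot 119 = 4641$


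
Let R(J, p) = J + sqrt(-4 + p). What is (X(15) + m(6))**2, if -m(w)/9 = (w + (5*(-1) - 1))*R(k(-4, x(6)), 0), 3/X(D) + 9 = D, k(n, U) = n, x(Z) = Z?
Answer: 1/4 ≈ 0.25000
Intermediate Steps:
X(D) = 3/(-9 + D)
m(w) = -9*(-6 + w)*(-4 + 2*I) (m(w) = -9*(w + (5*(-1) - 1))*(-4 + sqrt(-4 + 0)) = -9*(w + (-5 - 1))*(-4 + sqrt(-4)) = -9*(w - 6)*(-4 + 2*I) = -9*(-6 + w)*(-4 + 2*I))
(X(15) + m(6))**2 = (3/(-9 + 15) + 18*(-6 + 6)*(2 - I))**2 = (3/6 + 18*0*(2 - I))**2 = (3*(1/6) + 0)**2 = (1/2 + 0)**2 = (1/2)**2 = 1/4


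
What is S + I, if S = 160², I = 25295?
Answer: 50895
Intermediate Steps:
S = 25600
S + I = 25600 + 25295 = 50895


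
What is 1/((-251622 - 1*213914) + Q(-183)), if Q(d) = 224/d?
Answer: -183/85193312 ≈ -2.1481e-6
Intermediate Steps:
1/((-251622 - 1*213914) + Q(-183)) = 1/((-251622 - 1*213914) + 224/(-183)) = 1/((-251622 - 213914) + 224*(-1/183)) = 1/(-465536 - 224/183) = 1/(-85193312/183) = -183/85193312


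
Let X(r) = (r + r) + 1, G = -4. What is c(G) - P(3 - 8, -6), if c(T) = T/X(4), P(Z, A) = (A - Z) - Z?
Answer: -40/9 ≈ -4.4444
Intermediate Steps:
X(r) = 1 + 2*r (X(r) = 2*r + 1 = 1 + 2*r)
P(Z, A) = A - 2*Z
c(T) = T/9 (c(T) = T/(1 + 2*4) = T/(1 + 8) = T/9)
c(G) - P(3 - 8, -6) = (1/9)*(-4) - (-6 - 2*(3 - 8)) = -4/9 - (-6 - 2*(-5)) = -4/9 - (-6 + 10) = -4/9 - 1*4 = -4/9 - 4 = -40/9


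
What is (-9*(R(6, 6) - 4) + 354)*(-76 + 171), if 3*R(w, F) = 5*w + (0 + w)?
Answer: 26790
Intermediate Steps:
R(w, F) = 2*w (R(w, F) = (5*w + (0 + w))/3 = (5*w + w)/3 = (6*w)/3 = 2*w)
(-9*(R(6, 6) - 4) + 354)*(-76 + 171) = (-9*(2*6 - 4) + 354)*(-76 + 171) = (-9*(12 - 4) + 354)*95 = (-9*8 + 354)*95 = (-72 + 354)*95 = 282*95 = 26790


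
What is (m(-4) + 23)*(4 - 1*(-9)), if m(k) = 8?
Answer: 403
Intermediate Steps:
(m(-4) + 23)*(4 - 1*(-9)) = (8 + 23)*(4 - 1*(-9)) = 31*(4 + 9) = 31*13 = 403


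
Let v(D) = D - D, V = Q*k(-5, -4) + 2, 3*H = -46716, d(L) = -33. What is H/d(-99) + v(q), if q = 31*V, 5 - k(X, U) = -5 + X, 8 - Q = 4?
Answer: 15572/33 ≈ 471.88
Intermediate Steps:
Q = 4 (Q = 8 - 1*4 = 8 - 4 = 4)
k(X, U) = 10 - X (k(X, U) = 5 - (-5 + X) = 5 + (5 - X) = 10 - X)
H = -15572 (H = (⅓)*(-46716) = -15572)
V = 62 (V = 4*(10 - 1*(-5)) + 2 = 4*(10 + 5) + 2 = 4*15 + 2 = 60 + 2 = 62)
q = 1922 (q = 31*62 = 1922)
v(D) = 0
H/d(-99) + v(q) = -15572/(-33) + 0 = -15572*(-1/33) + 0 = 15572/33 + 0 = 15572/33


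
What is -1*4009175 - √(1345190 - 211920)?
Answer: -4009175 - √1133270 ≈ -4.0102e+6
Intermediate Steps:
-1*4009175 - √(1345190 - 211920) = -4009175 - √1133270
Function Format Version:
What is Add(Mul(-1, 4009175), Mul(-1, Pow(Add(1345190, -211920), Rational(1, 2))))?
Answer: Add(-4009175, Mul(-1, Pow(1133270, Rational(1, 2)))) ≈ -4.0102e+6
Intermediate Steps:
Add(Mul(-1, 4009175), Mul(-1, Pow(Add(1345190, -211920), Rational(1, 2)))) = Add(-4009175, Mul(-1, Pow(1133270, Rational(1, 2))))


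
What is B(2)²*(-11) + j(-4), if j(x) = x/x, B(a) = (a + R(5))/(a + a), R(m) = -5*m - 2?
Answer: -6859/16 ≈ -428.69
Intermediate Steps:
R(m) = -2 - 5*m
B(a) = (-27 + a)/(2*a) (B(a) = (a + (-2 - 5*5))/(a + a) = (a + (-2 - 25))/((2*a)) = (a - 27)*(1/(2*a)) = (-27 + a)*(1/(2*a)) = (-27 + a)/(2*a))
j(x) = 1
B(2)²*(-11) + j(-4) = ((½)*(-27 + 2)/2)²*(-11) + 1 = ((½)*(½)*(-25))²*(-11) + 1 = (-25/4)²*(-11) + 1 = (625/16)*(-11) + 1 = -6875/16 + 1 = -6859/16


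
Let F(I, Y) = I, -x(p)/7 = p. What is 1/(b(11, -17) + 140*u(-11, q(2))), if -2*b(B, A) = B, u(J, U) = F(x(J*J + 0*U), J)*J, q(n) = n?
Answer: 2/2608749 ≈ 7.6665e-7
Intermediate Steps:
x(p) = -7*p
u(J, U) = -7*J**3 (u(J, U) = (-7*(J*J + 0*U))*J = (-7*(J**2 + 0))*J = (-7*J**2)*J = -7*J**3)
b(B, A) = -B/2
1/(b(11, -17) + 140*u(-11, q(2))) = 1/(-1/2*11 + 140*(-7*(-11)**3)) = 1/(-11/2 + 140*(-7*(-1331))) = 1/(-11/2 + 140*9317) = 1/(-11/2 + 1304380) = 1/(2608749/2) = 2/2608749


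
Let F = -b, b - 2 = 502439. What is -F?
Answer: 502441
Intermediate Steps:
b = 502441 (b = 2 + 502439 = 502441)
F = -502441 (F = -1*502441 = -502441)
-F = -1*(-502441) = 502441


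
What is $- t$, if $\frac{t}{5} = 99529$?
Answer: $-497645$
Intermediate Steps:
$t = 497645$ ($t = 5 \cdot 99529 = 497645$)
$- t = \left(-1\right) 497645 = -497645$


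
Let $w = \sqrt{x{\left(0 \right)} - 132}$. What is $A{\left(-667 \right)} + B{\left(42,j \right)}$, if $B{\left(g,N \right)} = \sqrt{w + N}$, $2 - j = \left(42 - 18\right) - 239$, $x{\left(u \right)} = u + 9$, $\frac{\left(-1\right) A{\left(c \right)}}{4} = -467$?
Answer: $1868 + \sqrt{217 + i \sqrt{123}} \approx 1882.7 + 0.37631 i$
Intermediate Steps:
$A{\left(c \right)} = 1868$ ($A{\left(c \right)} = \left(-4\right) \left(-467\right) = 1868$)
$x{\left(u \right)} = 9 + u$
$j = 217$ ($j = 2 - \left(\left(42 - 18\right) - 239\right) = 2 - \left(24 - 239\right) = 2 - -215 = 2 + 215 = 217$)
$w = i \sqrt{123}$ ($w = \sqrt{\left(9 + 0\right) - 132} = \sqrt{9 - 132} = \sqrt{-123} = i \sqrt{123} \approx 11.091 i$)
$B{\left(g,N \right)} = \sqrt{N + i \sqrt{123}}$ ($B{\left(g,N \right)} = \sqrt{i \sqrt{123} + N} = \sqrt{N + i \sqrt{123}}$)
$A{\left(-667 \right)} + B{\left(42,j \right)} = 1868 + \sqrt{217 + i \sqrt{123}}$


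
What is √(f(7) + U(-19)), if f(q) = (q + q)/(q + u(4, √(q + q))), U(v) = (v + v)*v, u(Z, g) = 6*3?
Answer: 4*√1129/5 ≈ 26.880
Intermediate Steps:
u(Z, g) = 18
U(v) = 2*v² (U(v) = (2*v)*v = 2*v²)
f(q) = 2*q/(18 + q) (f(q) = (q + q)/(q + 18) = (2*q)/(18 + q) = 2*q/(18 + q))
√(f(7) + U(-19)) = √(2*7/(18 + 7) + 2*(-19)²) = √(2*7/25 + 2*361) = √(2*7*(1/25) + 722) = √(14/25 + 722) = √(18064/25) = 4*√1129/5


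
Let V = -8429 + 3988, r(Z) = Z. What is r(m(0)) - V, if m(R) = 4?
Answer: 4445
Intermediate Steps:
V = -4441
r(m(0)) - V = 4 - 1*(-4441) = 4 + 4441 = 4445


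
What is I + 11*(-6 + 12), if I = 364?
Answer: 430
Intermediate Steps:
I + 11*(-6 + 12) = 364 + 11*(-6 + 12) = 364 + 11*6 = 364 + 66 = 430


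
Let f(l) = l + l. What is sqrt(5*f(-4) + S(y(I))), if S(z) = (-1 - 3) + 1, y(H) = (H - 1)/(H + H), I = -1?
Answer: I*sqrt(43) ≈ 6.5574*I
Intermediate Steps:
y(H) = (-1 + H)/(2*H) (y(H) = (-1 + H)/((2*H)) = (-1 + H)*(1/(2*H)) = (-1 + H)/(2*H))
S(z) = -3 (S(z) = -4 + 1 = -3)
f(l) = 2*l
sqrt(5*f(-4) + S(y(I))) = sqrt(5*(2*(-4)) - 3) = sqrt(5*(-8) - 3) = sqrt(-40 - 3) = sqrt(-43) = I*sqrt(43)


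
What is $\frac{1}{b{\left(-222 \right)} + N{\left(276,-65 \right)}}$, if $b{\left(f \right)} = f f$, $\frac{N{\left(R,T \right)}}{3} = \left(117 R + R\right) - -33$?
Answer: $\frac{1}{147087} \approx 6.7987 \cdot 10^{-6}$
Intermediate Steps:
$N{\left(R,T \right)} = 99 + 354 R$ ($N{\left(R,T \right)} = 3 \left(\left(117 R + R\right) - -33\right) = 3 \left(118 R + 33\right) = 3 \left(33 + 118 R\right) = 99 + 354 R$)
$b{\left(f \right)} = f^{2}$
$\frac{1}{b{\left(-222 \right)} + N{\left(276,-65 \right)}} = \frac{1}{\left(-222\right)^{2} + \left(99 + 354 \cdot 276\right)} = \frac{1}{49284 + \left(99 + 97704\right)} = \frac{1}{49284 + 97803} = \frac{1}{147087}$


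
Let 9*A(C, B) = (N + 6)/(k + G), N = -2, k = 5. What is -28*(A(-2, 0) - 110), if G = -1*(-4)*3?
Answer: 471128/153 ≈ 3079.3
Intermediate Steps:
G = 12 (G = 4*3 = 12)
A(C, B) = 4/153 (A(C, B) = ((-2 + 6)/(5 + 12))/9 = (4/17)/9 = ((1/17)*4)/9 = (1/9)*(4/17) = 4/153)
-28*(A(-2, 0) - 110) = -28*(4/153 - 110) = -28*(-16826/153) = 471128/153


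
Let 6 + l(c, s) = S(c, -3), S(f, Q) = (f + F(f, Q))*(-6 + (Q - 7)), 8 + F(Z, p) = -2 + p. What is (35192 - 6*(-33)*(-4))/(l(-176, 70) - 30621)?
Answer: -34400/27603 ≈ -1.2462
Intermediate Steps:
F(Z, p) = -10 + p (F(Z, p) = -8 + (-2 + p) = -10 + p)
S(f, Q) = (-13 + Q)*(-10 + Q + f) (S(f, Q) = (f + (-10 + Q))*(-6 + (Q - 7)) = (-10 + Q + f)*(-6 + (-7 + Q)) = (-10 + Q + f)*(-13 + Q) = (-13 + Q)*(-10 + Q + f))
l(c, s) = 202 - 16*c (l(c, s) = -6 + (130 + (-3)² - 23*(-3) - 13*c - 3*c) = -6 + (130 + 9 + 69 - 13*c - 3*c) = -6 + (208 - 16*c) = 202 - 16*c)
(35192 - 6*(-33)*(-4))/(l(-176, 70) - 30621) = (35192 - 6*(-33)*(-4))/((202 - 16*(-176)) - 30621) = (35192 + 198*(-4))/((202 + 2816) - 30621) = (35192 - 792)/(3018 - 30621) = 34400/(-27603) = 34400*(-1/27603) = -34400/27603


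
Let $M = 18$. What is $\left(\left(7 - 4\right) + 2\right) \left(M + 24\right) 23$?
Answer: $4830$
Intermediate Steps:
$\left(\left(7 - 4\right) + 2\right) \left(M + 24\right) 23 = \left(\left(7 - 4\right) + 2\right) \left(18 + 24\right) 23 = \left(3 + 2\right) 42 \cdot 23 = 5 \cdot 966 = 4830$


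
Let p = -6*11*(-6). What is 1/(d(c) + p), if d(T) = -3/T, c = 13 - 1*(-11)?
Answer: 8/3167 ≈ 0.0025260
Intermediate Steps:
c = 24 (c = 13 + 11 = 24)
p = 396 (p = -66*(-6) = 396)
1/(d(c) + p) = 1/(-3/24 + 396) = 1/(-3*1/24 + 396) = 1/(-⅛ + 396) = 1/(3167/8) = 8/3167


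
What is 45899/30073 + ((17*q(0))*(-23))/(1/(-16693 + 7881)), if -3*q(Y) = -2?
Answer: 207232699529/90219 ≈ 2.2970e+6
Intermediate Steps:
q(Y) = 2/3 (q(Y) = -1/3*(-2) = 2/3)
45899/30073 + ((17*q(0))*(-23))/(1/(-16693 + 7881)) = 45899/30073 + ((17*(2/3))*(-23))/(1/(-16693 + 7881)) = 45899*(1/30073) + ((34/3)*(-23))/(1/(-8812)) = 45899/30073 - 782/(3*(-1/8812)) = 45899/30073 - 782/3*(-8812) = 45899/30073 + 6890984/3 = 207232699529/90219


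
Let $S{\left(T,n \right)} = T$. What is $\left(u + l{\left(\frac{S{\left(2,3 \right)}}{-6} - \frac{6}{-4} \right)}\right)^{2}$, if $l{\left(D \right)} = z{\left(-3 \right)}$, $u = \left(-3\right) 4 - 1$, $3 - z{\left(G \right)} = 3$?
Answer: $169$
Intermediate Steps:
$z{\left(G \right)} = 0$ ($z{\left(G \right)} = 3 - 3 = 0$)
$u = -13$ ($u = -12 - 1 = -13$)
$l{\left(D \right)} = 0$
$\left(u + l{\left(\frac{S{\left(2,3 \right)}}{-6} - \frac{6}{-4} \right)}\right)^{2} = \left(-13 + 0\right)^{2} = \left(-13\right)^{2} = 169$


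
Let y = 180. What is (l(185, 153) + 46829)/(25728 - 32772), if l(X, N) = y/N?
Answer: -265371/39916 ≈ -6.6482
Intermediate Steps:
l(X, N) = 180/N
(l(185, 153) + 46829)/(25728 - 32772) = (180/153 + 46829)/(25728 - 32772) = (180*(1/153) + 46829)/(-7044) = (20/17 + 46829)*(-1/7044) = (796113/17)*(-1/7044) = -265371/39916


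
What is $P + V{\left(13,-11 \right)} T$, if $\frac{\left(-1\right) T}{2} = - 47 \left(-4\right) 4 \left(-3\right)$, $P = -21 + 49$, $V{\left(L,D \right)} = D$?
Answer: $-49604$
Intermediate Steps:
$P = 28$
$T = 4512$ ($T = - 2 \left(- 47 \left(-4\right) 4 \left(-3\right)\right) = - 2 \left(- 47 \left(\left(-16\right) \left(-3\right)\right)\right) = - 2 \left(\left(-47\right) 48\right) = \left(-2\right) \left(-2256\right) = 4512$)
$P + V{\left(13,-11 \right)} T = 28 - 49632 = -49604$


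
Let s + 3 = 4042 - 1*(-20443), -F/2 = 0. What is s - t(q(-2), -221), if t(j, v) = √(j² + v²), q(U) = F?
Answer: 24261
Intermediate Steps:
F = 0 (F = -2*0 = 0)
q(U) = 0
s = 24482 (s = -3 + (4042 - 1*(-20443)) = -3 + (4042 + 20443) = -3 + 24485 = 24482)
s - t(q(-2), -221) = 24482 - √(0² + (-221)²) = 24482 - √(0 + 48841) = 24482 - √48841 = 24482 - 1*221 = 24482 - 221 = 24261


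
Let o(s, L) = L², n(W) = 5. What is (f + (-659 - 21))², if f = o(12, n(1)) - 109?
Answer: 583696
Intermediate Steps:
f = -84 (f = 5² - 109 = 25 - 109 = -84)
(f + (-659 - 21))² = (-84 + (-659 - 21))² = (-84 - 680)² = (-764)² = 583696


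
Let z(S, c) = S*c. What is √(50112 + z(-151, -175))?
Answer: √76537 ≈ 276.65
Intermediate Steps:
√(50112 + z(-151, -175)) = √(50112 - 151*(-175)) = √(50112 + 26425) = √76537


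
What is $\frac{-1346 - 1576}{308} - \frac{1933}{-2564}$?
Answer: $- \frac{1724161}{197428} \approx -8.7331$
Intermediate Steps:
$\frac{-1346 - 1576}{308} - \frac{1933}{-2564} = \left(-1346 - 1576\right) \frac{1}{308} - - \frac{1933}{2564} = \left(-2922\right) \frac{1}{308} + \frac{1933}{2564} = - \frac{1461}{154} + \frac{1933}{2564} = - \frac{1724161}{197428}$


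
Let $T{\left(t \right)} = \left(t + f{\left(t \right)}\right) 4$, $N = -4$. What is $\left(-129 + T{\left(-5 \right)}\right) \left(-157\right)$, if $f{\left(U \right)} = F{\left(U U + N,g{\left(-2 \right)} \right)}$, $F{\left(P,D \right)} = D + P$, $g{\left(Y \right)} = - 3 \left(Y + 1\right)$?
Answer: $8321$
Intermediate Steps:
$g{\left(Y \right)} = -3 - 3 Y$ ($g{\left(Y \right)} = - 3 \left(1 + Y\right) = -3 - 3 Y$)
$f{\left(U \right)} = -1 + U^{2}$ ($f{\left(U \right)} = \left(-3 - -6\right) + \left(U U - 4\right) = \left(-3 + 6\right) + \left(U^{2} - 4\right) = 3 + \left(-4 + U^{2}\right) = -1 + U^{2}$)
$T{\left(t \right)} = -4 + 4 t + 4 t^{2}$ ($T{\left(t \right)} = \left(t + \left(-1 + t^{2}\right)\right) 4 = \left(-1 + t + t^{2}\right) 4 = -4 + 4 t + 4 t^{2}$)
$\left(-129 + T{\left(-5 \right)}\right) \left(-157\right) = \left(-129 + \left(-4 + 4 \left(-5\right) + 4 \left(-5\right)^{2}\right)\right) \left(-157\right) = \left(-129 - -76\right) \left(-157\right) = \left(-129 + 76\right) \left(-157\right) = \left(-53\right) \left(-157\right) = 8321$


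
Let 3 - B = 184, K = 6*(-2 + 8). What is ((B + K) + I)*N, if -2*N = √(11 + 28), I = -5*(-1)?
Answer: 70*√39 ≈ 437.15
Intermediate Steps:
I = 5
K = 36 (K = 6*6 = 36)
B = -181 (B = 3 - 1*184 = 3 - 184 = -181)
N = -√39/2 (N = -√(11 + 28)/2 = -√39/2 ≈ -3.1225)
((B + K) + I)*N = ((-181 + 36) + 5)*(-√39/2) = (-145 + 5)*(-√39/2) = -(-70)*√39 = 70*√39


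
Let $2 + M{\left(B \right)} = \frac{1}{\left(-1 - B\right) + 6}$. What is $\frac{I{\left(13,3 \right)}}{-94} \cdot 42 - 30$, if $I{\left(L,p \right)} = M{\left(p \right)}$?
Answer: $- \frac{2757}{94} \approx -29.33$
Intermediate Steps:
$M{\left(B \right)} = -2 + \frac{1}{5 - B}$ ($M{\left(B \right)} = -2 + \frac{1}{\left(-1 - B\right) + 6} = -2 + \frac{1}{5 - B}$)
$I{\left(L,p \right)} = \frac{9 - 2 p}{-5 + p}$
$\frac{I{\left(13,3 \right)}}{-94} \cdot 42 - 30 = \frac{\frac{1}{-5 + 3} \left(9 - 6\right)}{-94} \cdot 42 - 30 = \frac{9 - 6}{-2} \left(- \frac{1}{94}\right) 42 - 30 = \left(- \frac{1}{2}\right) 3 \left(- \frac{1}{94}\right) 42 - 30 = \left(- \frac{3}{2}\right) \left(- \frac{1}{94}\right) 42 - 30 = \frac{3}{188} \cdot 42 - 30 = \frac{63}{94} - 30 = - \frac{2757}{94}$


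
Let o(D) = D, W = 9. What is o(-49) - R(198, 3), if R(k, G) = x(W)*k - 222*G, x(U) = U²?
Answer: -15421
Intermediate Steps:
R(k, G) = -222*G + 81*k (R(k, G) = 9²*k - 222*G = 81*k - 222*G = -222*G + 81*k)
o(-49) - R(198, 3) = -49 - (-222*3 + 81*198) = -49 - (-666 + 16038) = -49 - 1*15372 = -49 - 15372 = -15421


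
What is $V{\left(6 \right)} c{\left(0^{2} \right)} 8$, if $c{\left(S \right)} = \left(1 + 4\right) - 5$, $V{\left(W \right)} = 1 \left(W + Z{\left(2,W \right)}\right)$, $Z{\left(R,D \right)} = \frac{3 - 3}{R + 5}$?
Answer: $0$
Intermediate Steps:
$Z{\left(R,D \right)} = 0$ ($Z{\left(R,D \right)} = \frac{0}{5 + R} = 0$)
$V{\left(W \right)} = W$ ($V{\left(W \right)} = 1 \left(W + 0\right) = 1 W = W$)
$c{\left(S \right)} = 0$ ($c{\left(S \right)} = 5 - 5 = 0$)
$V{\left(6 \right)} c{\left(0^{2} \right)} 8 = 6 \cdot 0 \cdot 8 = 0 \cdot 8 = 0$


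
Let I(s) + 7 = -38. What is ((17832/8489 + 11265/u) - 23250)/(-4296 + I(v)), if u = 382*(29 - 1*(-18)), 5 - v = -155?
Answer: 1181050576729/220539449182 ≈ 5.3553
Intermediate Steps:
v = 160 (v = 5 - 1*(-155) = 5 + 155 = 160)
I(s) = -45 (I(s) = -7 - 38 = -45)
u = 17954 (u = 382*(29 + 18) = 382*47 = 17954)
((17832/8489 + 11265/u) - 23250)/(-4296 + I(v)) = ((17832/8489 + 11265/17954) - 23250)/(-4296 - 45) = ((17832*(1/8489) + 11265*(1/17954)) - 23250)/(-4341) = ((17832/8489 + 11265/17954) - 23250)*(-1/4341) = (415784313/152411506 - 23250)*(-1/4341) = -3543151730187/152411506*(-1/4341) = 1181050576729/220539449182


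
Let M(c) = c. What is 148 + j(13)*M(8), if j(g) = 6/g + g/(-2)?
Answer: 1296/13 ≈ 99.692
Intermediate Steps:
j(g) = 6/g - g/2 (j(g) = 6/g + g*(-1/2) = 6/g - g/2)
148 + j(13)*M(8) = 148 + (6/13 - 1/2*13)*8 = 148 + (6*(1/13) - 13/2)*8 = 148 + (6/13 - 13/2)*8 = 148 - 157/26*8 = 148 - 628/13 = 1296/13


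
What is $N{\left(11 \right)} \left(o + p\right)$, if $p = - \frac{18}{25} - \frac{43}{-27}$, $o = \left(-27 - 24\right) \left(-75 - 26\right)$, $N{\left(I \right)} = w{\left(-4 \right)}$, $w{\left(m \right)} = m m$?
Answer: $\frac{55640224}{675} \approx 82430.0$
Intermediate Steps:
$w{\left(m \right)} = m^{2}$
$N{\left(I \right)} = 16$ ($N{\left(I \right)} = \left(-4\right)^{2} = 16$)
$o = 5151$ ($o = \left(-51\right) \left(-101\right) = 5151$)
$p = \frac{589}{675}$ ($p = \left(-18\right) \frac{1}{25} - - \frac{43}{27} = - \frac{18}{25} + \frac{43}{27} = \frac{589}{675} \approx 0.87259$)
$N{\left(11 \right)} \left(o + p\right) = 16 \left(5151 + \frac{589}{675}\right) = 16 \cdot \frac{3477514}{675} = \frac{55640224}{675}$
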